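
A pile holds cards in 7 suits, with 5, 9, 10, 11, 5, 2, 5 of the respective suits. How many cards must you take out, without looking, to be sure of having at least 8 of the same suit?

39

In the worst case you take as many as possible of each suit without reaching 8: 5 + 7 + 7 + 7 + 5 + 2 + 5 = 38.
The next one must give 8 of some suit, so 38 + 1 = 39.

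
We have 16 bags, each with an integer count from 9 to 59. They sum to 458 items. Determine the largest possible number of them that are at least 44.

With k values at 44 or above and the rest at least 9, the sum is at least 144 + 35k.
Since the sum is 458, we need 35k ≤ 314, i.e. k ≤ 8.
k = 8 is achieved by 8 values at 44 and 8 at 9, total 424; add 34 to one value (staying below 44) to reach 458.

8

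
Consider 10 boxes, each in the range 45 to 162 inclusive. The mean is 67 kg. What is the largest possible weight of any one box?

162

To make one box as large as possible, make the other 9 as small as possible.
The total is 10 × 67 = 670.
The other 9 contribute at least 9 × 45 = 405, leaving at most 670 − 405 = 265.
But each box is capped at 162, so the maximum is 162.
Achievable: one at 162 and the other 9 totalling 508, which fits since 9 × 45 ≤ 508 ≤ 9 × 162.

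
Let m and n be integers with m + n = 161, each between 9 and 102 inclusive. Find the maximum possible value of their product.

6480

For a fixed sum, the product mn is largest when m and n are as close as possible.
Taking m = 80 and n = 81 (both in [9, 102]) gives mn = 6480.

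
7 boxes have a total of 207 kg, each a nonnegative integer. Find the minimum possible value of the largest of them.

The 7 values sum to 207, so their maximum is at least ⌈207/7⌉ = 30.
Taking 3 copies of 29 and 4 copies of 30 gives exactly 207, so 30 is attained.

30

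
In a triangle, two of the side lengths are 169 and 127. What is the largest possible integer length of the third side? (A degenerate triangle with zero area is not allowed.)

The third side must be less than 169 + 127 = 296.
The largest integer below 296 is 295.

295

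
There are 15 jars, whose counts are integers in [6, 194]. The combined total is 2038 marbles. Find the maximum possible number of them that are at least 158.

If k of the values are ≥ 158, the total is ≥ 158k + 6(15 − k).
Setting 158k + 6(15 − k) ≤ 2038 gives 152k ≤ 1948, so k ≤ 12.
k = 12 is achieved by 12 values at 158 and 3 at 6, total 1914; add 124 to one value (staying below 158) to reach 2038.

12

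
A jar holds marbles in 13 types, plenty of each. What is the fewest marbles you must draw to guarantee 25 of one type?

313

You could draw 24 of every type without reaching 25 of any — 312 in all.
One more forces 25 of some type, so 312 + 1 = 313.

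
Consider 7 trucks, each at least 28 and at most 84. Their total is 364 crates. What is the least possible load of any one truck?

28

To make one truck as small as possible, make the other 6 as large as possible.
The other 6 can take up 6 × 84 = 504 ≥ 364 − 28, so one truck can sit at its floor of 28.
Achievable: one at 28 and the other 6 totalling 336, which fits since 6 × 28 ≤ 336 ≤ 6 × 84.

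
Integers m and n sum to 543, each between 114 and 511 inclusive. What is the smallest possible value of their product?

48906

Since m + n is fixed, pushing one of them to its bound minimizes the product.
The extreme feasible split is m = 114, n = 429, giving mn = 48906.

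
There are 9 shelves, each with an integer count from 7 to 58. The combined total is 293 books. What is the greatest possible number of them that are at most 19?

5

Each value at 19 or below falls at least 58 − 19 = 39 short of the ceiling 58.
The ceiling total is 9 × 58 = 522, and we need 293, so at most ⌊(522 − 293)/39⌋ = 5 can be that low.
k = 5 is achieved by 5 values at 19 and 4 at 58, total 327; lower one of the 58's by 34 (still > 19) to reach 293.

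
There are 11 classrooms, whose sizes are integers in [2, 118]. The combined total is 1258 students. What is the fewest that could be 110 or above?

If only k of them are at least 110, the other 11 − k are at most 109, so the total is at most k·118 + (11 − k)·109.
This must reach 1258, so k·118 + (11 − k)·109 ≥ 1258, giving k ≥ 7.
Exactly 7 works: 7 values at 118 and 4 at 109 total 1262; lower one of the high values by 4 (still ≥ 110) to hit 1258.

7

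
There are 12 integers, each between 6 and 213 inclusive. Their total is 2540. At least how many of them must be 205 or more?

Each value short of 205 is at most 204, costing at least 213 − 204 = 9 against the maximum total of 2556.
We can afford to lose at most 2556 − 2540 = 16, so at most ⌊16/9⌋ = 1 fall short, and at least 11 are ≥ 205.
Exactly 11 works: 11 values at 213 and 1 at 204 total 2547; lower one of the high values by 7 (still ≥ 205) to hit 2540.

11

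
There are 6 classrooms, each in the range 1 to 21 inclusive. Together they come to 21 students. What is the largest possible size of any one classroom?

To make one classroom as large as possible, make the other 5 as small as possible.
The other 5 contribute at least 5 × 1 = 5, leaving at most 21 − 5 = 16.
Since 16 ≤ 21, this is achievable: one at 16 and 5 at 1.

16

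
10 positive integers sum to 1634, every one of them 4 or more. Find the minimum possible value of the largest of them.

Some value must be at least ⌈1634/10⌉ = 164, since 10 × 163 = 1630 < 1634.
Equality holds with 4 values of 164 and 6 values of 163.

164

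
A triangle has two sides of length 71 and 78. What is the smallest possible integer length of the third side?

The third side must exceed |71 − 78| = 7.
The smallest integer above 7 is 8.

8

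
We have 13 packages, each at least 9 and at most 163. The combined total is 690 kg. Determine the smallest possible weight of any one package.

To make one package as small as possible, make the other 12 as large as possible.
The other 12 can take up 12 × 163 = 1956 ≥ 690 − 9, so one package can sit at its floor of 9.
Achievable: one at 9 and the other 12 totalling 681, which fits since 12 × 9 ≤ 681 ≤ 12 × 163.

9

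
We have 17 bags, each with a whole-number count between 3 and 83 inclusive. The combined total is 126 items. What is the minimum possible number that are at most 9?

7

Each value above 9 is at least 10, contributing at least 10 − 3 = 7 above the floor 3.
The sum exceeds the floor total 51 by 75, so at most ⌊75/7⌋ = 10 exceed 9, and at least 7 are ≤ 9.
Exactly 7 works: 7 values at 3 and 10 at 10 total 121; raise one of the low values by 5 (still ≤ 9) to hit 126.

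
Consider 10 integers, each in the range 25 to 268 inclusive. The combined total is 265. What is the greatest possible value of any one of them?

40

To make one integer as large as possible, make the other 9 as small as possible.
The other 9 contribute at least 9 × 25 = 225, leaving at most 265 − 225 = 40.
Since 40 ≤ 268, this is achievable: one at 40 and 9 at 25.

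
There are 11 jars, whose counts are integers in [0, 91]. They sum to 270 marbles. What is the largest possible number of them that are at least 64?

If k of the values are ≥ 64, the total is ≥ 64k + 0(11 − k).
Setting 64k + 0(11 − k) ≤ 270 gives 64k ≤ 270, so k ≤ 4.
k = 4 is achieved by 4 values at 64 and 7 at 0, total 256; add 14 to one value (staying below 64) to reach 270.

4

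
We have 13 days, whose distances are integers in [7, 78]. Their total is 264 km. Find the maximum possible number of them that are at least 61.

3

If k of the values are ≥ 61, the total is ≥ 61k + 7(13 − k).
Setting 61k + 7(13 − k) ≤ 264 gives 54k ≤ 173, so k ≤ 3.
k = 3 is achieved by 3 values at 61 and 10 at 7, total 253; add 11 to one value (staying below 61) to reach 264.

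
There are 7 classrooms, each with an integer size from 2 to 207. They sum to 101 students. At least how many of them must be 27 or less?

4

If only k of them are at most 27, the other 7 − k are at least 28, so the total is at least (7 − k)·28 + k·2.
This is ≤ 101, so (7 − k)·28 + 2k ≤ 101, which gives k ≥ 4.
Exactly 4 works: 4 values at 2 and 3 at 28 total 92; raise one of the low values by 9 (still ≤ 27) to hit 101.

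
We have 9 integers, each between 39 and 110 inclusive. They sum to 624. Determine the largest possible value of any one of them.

Maximizing one value means minimizing the remaining 8.
The other 8 contribute at least 8 × 39 = 312, leaving at most 624 − 312 = 312.
But each integer is capped at 110, so the maximum is 110.
Achievable: one at 110 and the other 8 totalling 514, which fits since 8 × 39 ≤ 514 ≤ 8 × 110.

110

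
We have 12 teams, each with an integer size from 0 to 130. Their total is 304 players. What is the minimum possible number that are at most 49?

If only k of them are at most 49, the other 12 − k are at least 50, so the total is at least (12 − k)·50 + k·0.
This is ≤ 304, so (12 − k)·50 + 0k ≤ 304, which gives k ≥ 6.
Exactly 6 works: 6 values at 0 and 6 at 50 total 300; raise one of the low values by 4 (still ≤ 49) to hit 304.

6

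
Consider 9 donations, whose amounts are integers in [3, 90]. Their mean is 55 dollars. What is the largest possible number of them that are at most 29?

The total is 9 × 55 = 495.
Suppose k of them are at most 29. Those contribute at most 29 each and the rest at most 90 each.
So the total is at most 29k + 90(9 − k) = 810 − 61k. This must still be ≥ 495, so k ≤ 5.
k = 5 is achieved by 5 values at 29 and 4 at 90, total 505; lower one of the 90's by 10 (still > 29) to reach 495.

5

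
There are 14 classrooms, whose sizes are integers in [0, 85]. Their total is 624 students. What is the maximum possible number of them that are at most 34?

Each value at 34 or below falls at least 85 − 34 = 51 short of the ceiling 85.
The ceiling total is 14 × 85 = 1190, and we need 624, so at most ⌊(1190 − 624)/51⌋ = 11 can be that low.
k = 11 is achieved by 11 values at 34 and 3 at 85, total 629; lower one of the 85's by 5 (still > 34) to reach 624.

11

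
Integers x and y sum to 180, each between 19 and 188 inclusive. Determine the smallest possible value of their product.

3059

For a fixed sum, xy is smallest when x and y are as far apart as possible.
The extreme feasible split is x = 19, y = 161, giving xy = 3059.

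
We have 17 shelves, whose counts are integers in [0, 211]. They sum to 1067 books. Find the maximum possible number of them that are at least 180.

5

Suppose k of them are at least 180. Those contribute at least 180 each and the other 17 − k at least 0 each.
So the total is at least 180k + 0(17 − k) = 0 + 180k. This must be ≤ 1067, giving k ≤ 5.
k = 5 is achieved by 5 values at 180 and 12 at 0, total 900; add 167 to one value (staying below 180) to reach 1067.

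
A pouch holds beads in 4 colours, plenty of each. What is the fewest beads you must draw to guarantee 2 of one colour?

5

In the worst case you draw 1 of each of the 4 colours: 4 × 1 = 4.
One more forces 2 of some colour, so 4 + 1 = 5.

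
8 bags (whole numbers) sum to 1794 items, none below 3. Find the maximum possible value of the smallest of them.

If every one of the 8 were at least 225, the total would be at least 8 × 225 = 1800 > 1794.
Taking 6 copies of 224 and 2 copies of 225 gives exactly 1794, so 224 is attained.

224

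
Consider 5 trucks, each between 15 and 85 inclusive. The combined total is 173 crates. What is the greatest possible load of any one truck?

Maximizing one value means minimizing the remaining 4.
The other 4 contribute at least 4 × 15 = 60, leaving at most 173 − 60 = 113.
But each truck is capped at 85, so the maximum is 85.
Achievable: one at 85 and the other 4 totalling 88, which fits since 4 × 15 ≤ 88 ≤ 4 × 85.

85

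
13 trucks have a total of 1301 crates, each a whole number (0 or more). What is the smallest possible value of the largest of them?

Some value must be at least ⌈1301/13⌉ = 101, since 13 × 100 = 1300 < 1301.
Taking 12 copies of 100 and 1 copy of 101 gives exactly 1301, so 101 is attained.

101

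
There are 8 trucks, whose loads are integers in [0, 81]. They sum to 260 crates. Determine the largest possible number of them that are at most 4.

Suppose k of them are at most 4. Those contribute at most 4 each and the rest at most 81 each.
So the total is at most 4k + 81(8 − k) = 648 − 77k. This must still be ≥ 260, so k ≤ 5.
k = 5 is achieved by 5 values at 4 and 3 at 81, total 263; lower one of the 81's by 3 (still > 4) to reach 260.

5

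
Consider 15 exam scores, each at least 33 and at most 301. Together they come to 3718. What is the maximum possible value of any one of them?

Maximizing one value means minimizing the remaining 14.
The other 14 contribute at least 14 × 33 = 462, leaving at most 3718 − 462 = 3256.
But each score is capped at 301, so the maximum is 301.
Achievable: one at 301 and the other 14 totalling 3417, which fits since 14 × 33 ≤ 3417 ≤ 14 × 301.

301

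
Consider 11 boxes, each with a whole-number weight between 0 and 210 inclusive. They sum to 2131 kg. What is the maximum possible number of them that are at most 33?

Each value at 33 or below falls at least 210 − 33 = 177 short of the ceiling 210.
The ceiling total is 11 × 210 = 2310, and we need 2131, so at most ⌊(2310 − 2131)/177⌋ = 1 can be that low.
k = 1 is achieved by 1 value at 33 and 10 at 210, total 2133; lower one of the 210's by 2 (still > 33) to reach 2131.

1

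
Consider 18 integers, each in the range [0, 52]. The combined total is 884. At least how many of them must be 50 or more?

Each value short of 50 is at most 49, costing at least 52 − 49 = 3 against the maximum total of 936.
We can afford to lose at most 936 − 884 = 52, so at most ⌊52/3⌋ = 17 fall short, and at least 1 are ≥ 50.
Exactly 1 works: 1 value at 52 and 17 at 49 total 885; lower one of the high values by 1 (still ≥ 50) to hit 884.

1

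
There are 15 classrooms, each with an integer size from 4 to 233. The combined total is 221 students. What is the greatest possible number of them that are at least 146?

1

Suppose k of them are at least 146. Those contribute at least 146 each and the other 15 − k at least 4 each.
So the total is at least 146k + 4(15 − k) = 60 + 142k. This must be ≤ 221, giving k ≤ 1.
k = 1 is achieved by 1 value at 146 and 14 at 4, total 202; add 19 to one value (staying below 146) to reach 221.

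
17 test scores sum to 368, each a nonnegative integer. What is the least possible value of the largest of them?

22

Some value must be at least ⌈368/17⌉ = 22, since 17 × 21 = 357 < 368.
Equality holds with 11 values of 22 and 6 values of 21.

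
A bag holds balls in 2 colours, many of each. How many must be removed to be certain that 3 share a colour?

In the worst case you draw 2 of each of the 2 colours: 2 × 2 = 4.
One more forces 3 of some colour, so 4 + 1 = 5.

5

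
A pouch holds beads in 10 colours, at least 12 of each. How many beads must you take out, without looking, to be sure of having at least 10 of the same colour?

You could draw 9 of every colour without reaching 10 of any — 90 in all.
One more forces 10 of some colour, so 90 + 1 = 91.

91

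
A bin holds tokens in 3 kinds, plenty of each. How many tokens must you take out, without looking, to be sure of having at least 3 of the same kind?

You could draw 2 of every kind without reaching 3 of any — 6 in all.
One more forces 3 of some kind, so 6 + 1 = 7.

7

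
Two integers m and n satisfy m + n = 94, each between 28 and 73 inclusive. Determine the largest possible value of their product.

mn = m(94 − m) is maximized when m is as near 94/2 as the bounds allow.
Taking m = 47 and n = 47 (both in [28, 73]) gives mn = 2209.

2209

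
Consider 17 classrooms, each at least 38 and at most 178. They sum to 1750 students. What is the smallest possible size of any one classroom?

38

To make one classroom as small as possible, make the other 16 as large as possible.
The other 16 can take up 16 × 178 = 2848 ≥ 1750 − 38, so one classroom can sit at its floor of 38.
Achievable: one at 38 and the other 16 totalling 1712, which fits since 16 × 38 ≤ 1712 ≤ 16 × 178.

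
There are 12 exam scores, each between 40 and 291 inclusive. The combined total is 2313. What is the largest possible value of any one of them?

Maximizing one value means minimizing the remaining 11.
The other 11 contribute at least 11 × 40 = 440, leaving at most 2313 − 440 = 1873.
But each score is capped at 291, so the maximum is 291.
Achievable: one at 291 and the other 11 totalling 2022, which fits since 11 × 40 ≤ 2022 ≤ 11 × 291.

291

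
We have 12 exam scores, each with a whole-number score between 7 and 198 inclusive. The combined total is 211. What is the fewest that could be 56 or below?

10

If only k of them are at most 56, the other 12 − k are at least 57, so the total is at least (12 − k)·57 + k·7.
This is ≤ 211, so (12 − k)·57 + 7k ≤ 211, which gives k ≥ 10.
Exactly 10 works: 10 values at 7 and 2 at 57 total 184; raise one of the low values by 27 (still ≤ 56) to hit 211.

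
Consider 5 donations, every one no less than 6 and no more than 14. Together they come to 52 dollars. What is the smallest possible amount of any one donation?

6

To make one donation as small as possible, make the other 4 as large as possible.
The other 4 can take up 4 × 14 = 56 ≥ 52 − 6, so one donation can sit at its floor of 6.
Achievable: one at 6 and the other 4 totalling 46, which fits since 4 × 6 ≤ 46 ≤ 4 × 14.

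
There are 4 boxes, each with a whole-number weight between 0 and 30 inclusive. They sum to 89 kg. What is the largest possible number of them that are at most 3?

Each value at 3 or below falls at least 30 − 3 = 27 short of the ceiling 30.
The ceiling total is 4 × 30 = 120, and we need 89, so at most ⌊(120 − 89)/27⌋ = 1 can be that low.
k = 1 is achieved by 1 value at 3 and 3 at 30, total 93; lower one of the 30's by 4 (still > 3) to reach 89.

1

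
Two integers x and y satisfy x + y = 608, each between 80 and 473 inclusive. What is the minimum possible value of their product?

63855

Since x + y is fixed, pushing one of them to its bound minimizes the product.
At the endpoint x = 135, y = 608 − 135 = 473, so xy = 135 × 473 = 63855.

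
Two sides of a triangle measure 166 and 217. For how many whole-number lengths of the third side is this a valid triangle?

331

The triangle inequality gives |166 − 217| < c < 166 + 217, i.e. 51 < c < 383.
So c can be any integer from 52 to 382: 331 values.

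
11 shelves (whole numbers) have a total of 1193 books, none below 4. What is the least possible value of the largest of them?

109

The 11 values sum to 1193, so their maximum is at least ⌈1193/11⌉ = 109.
Equality holds with 5 values of 109 and 6 values of 108.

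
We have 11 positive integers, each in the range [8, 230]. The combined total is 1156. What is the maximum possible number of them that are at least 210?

5

With k values at 210 or above and the rest at least 8, the sum is at least 88 + 202k.
Since the sum is 1156, we need 202k ≤ 1068, i.e. k ≤ 5.
k = 5 is achieved by 5 values at 210 and 6 at 8, total 1098; add 58 to one value (staying below 210) to reach 1156.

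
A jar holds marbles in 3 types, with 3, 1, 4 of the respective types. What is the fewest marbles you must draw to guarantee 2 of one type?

4

In the worst case you take as many as possible of each type without reaching 2: 1 + 1 + 1 = 3.
The next one must give 2 of some type, so 3 + 1 = 4.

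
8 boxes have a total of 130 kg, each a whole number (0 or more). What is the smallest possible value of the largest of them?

17

If every one of the 8 were at most 16, the total would be at most 8 × 16 = 128 < 130.
Equality holds with 2 values of 17 and 6 values of 16.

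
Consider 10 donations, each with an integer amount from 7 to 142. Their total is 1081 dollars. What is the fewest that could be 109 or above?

Each value short of 109 is at most 108, costing at least 142 − 108 = 34 against the maximum total of 1420.
We can afford to lose at most 1420 − 1081 = 339, so at most ⌊339/34⌋ = 9 fall short, and at least 1 are ≥ 109.
Exactly 1 works: 1 value at 142 and 9 at 108 total 1114; lower one of the high values by 33 (still ≥ 109) to hit 1081.

1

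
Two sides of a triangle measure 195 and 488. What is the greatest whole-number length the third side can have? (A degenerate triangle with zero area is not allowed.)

The third side must be less than 195 + 488 = 683.
The largest integer below 683 is 682.

682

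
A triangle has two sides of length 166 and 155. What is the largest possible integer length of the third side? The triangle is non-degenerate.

320

The third side must be less than 166 + 155 = 321.
The largest integer below 321 is 320.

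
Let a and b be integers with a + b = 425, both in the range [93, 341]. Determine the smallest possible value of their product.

30876

Since a + b is fixed, pushing one of them to its bound minimizes the product.
The extreme feasible split is a = 93, b = 332, giving ab = 30876.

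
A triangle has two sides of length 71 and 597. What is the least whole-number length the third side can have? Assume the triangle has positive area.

The third side must exceed |71 − 597| = 526.
The smallest integer above 526 is 527.

527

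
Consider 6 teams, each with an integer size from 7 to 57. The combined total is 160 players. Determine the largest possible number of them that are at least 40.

With k values at 40 or above and the rest at least 7, the sum is at least 42 + 33k.
Since the sum is 160, we need 33k ≤ 118, i.e. k ≤ 3.
k = 3 is achieved by 3 values at 40 and 3 at 7, total 141; add 19 to one value (staying below 40) to reach 160.

3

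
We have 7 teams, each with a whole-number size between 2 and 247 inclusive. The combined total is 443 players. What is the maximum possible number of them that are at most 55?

6

Suppose k of them are at most 55. Those contribute at most 55 each and the rest at most 247 each.
So the total is at most 55k + 247(7 − k) = 1729 − 192k. This must still be ≥ 443, so k ≤ 6.
k = 6 is achieved by 6 values at 55 and 1 at 247, total 577; lower one of the 247's by 134 (still > 55) to reach 443.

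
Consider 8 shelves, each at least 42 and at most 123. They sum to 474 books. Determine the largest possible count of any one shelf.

Maximizing one value means minimizing the remaining 7.
The other 7 contribute at least 7 × 42 = 294, leaving at most 474 − 294 = 180.
But each shelf is capped at 123, so the maximum is 123.
Achievable: one at 123 and the other 7 totalling 351, which fits since 7 × 42 ≤ 351 ≤ 7 × 123.

123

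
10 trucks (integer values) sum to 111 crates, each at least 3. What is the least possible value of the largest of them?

12

Some value must be at least ⌈111/10⌉ = 12, since 10 × 11 = 110 < 111.
Achievable: 1 of them at 12 and 9 at 11 total 111.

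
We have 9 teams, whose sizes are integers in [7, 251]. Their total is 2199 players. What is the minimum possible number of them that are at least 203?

8

Each value short of 203 is at most 202, costing at least 251 − 202 = 49 against the maximum total of 2259.
We can afford to lose at most 2259 − 2199 = 60, so at most ⌊60/49⌋ = 1 fall short, and at least 8 are ≥ 203.
Exactly 8 works: 8 values at 251 and 1 at 202 total 2210; lower one of the high values by 11 (still ≥ 203) to hit 2199.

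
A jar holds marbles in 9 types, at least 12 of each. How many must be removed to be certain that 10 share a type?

In the worst case you draw 9 of each of the 9 types: 9 × 9 = 81.
One more forces 10 of some type, so 81 + 1 = 82.

82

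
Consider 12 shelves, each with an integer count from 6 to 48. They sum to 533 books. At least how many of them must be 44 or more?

4

Suppose at most 12 − j of them reach 44; then j values are ≤ 43 and the rest ≤ 48.
The total is then ≤ 43·j + 48·(12 − j) = 576 − 5j. For this to be ≥ 533 we need j ≤ 8, so at least 12 − 8 = 4 must reach 44.
Exactly 4 works: 4 values at 48 and 8 at 43 total 536; lower one of the high values by 3 (still ≥ 44) to hit 533.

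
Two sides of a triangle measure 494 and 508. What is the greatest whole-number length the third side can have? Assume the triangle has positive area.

The third side must be less than 494 + 508 = 1002.
The largest integer below 1002 is 1001.

1001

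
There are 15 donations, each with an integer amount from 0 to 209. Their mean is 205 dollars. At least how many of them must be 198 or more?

The total is 15 × 205 = 3075.
Suppose at most 15 − j of them reach 198; then j values are ≤ 197 and the rest ≤ 209.
The total is then ≤ 197·j + 209·(15 − j) = 3135 − 12j. For this to be ≥ 3075 we need j ≤ 5, so at least 15 − 5 = 10 must reach 198.
Exactly 10 works: 10 values at 209 and 5 at 197 total 3075.

10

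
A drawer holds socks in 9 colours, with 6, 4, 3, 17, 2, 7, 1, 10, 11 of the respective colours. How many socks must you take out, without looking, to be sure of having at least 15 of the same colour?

In the worst case you take as many as possible of each colour without reaching 15: 6 + 4 + 3 + 14 + 2 + 7 + 1 + 10 + 11 = 58.
The next one must give 15 of some colour, so 58 + 1 = 59.

59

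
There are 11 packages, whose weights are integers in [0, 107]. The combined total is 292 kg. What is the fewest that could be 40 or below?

If only k of them are at most 40, the other 11 − k are at least 41, so the total is at least (11 − k)·41 + k·0.
This is ≤ 292, so (11 − k)·41 + 0k ≤ 292, which gives k ≥ 4.
Exactly 4 works: 4 values at 0 and 7 at 41 total 287; raise one of the low values by 5 (still ≤ 40) to hit 292.

4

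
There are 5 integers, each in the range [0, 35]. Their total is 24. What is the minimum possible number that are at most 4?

If only k of them are at most 4, the other 5 − k are at least 5, so the total is at least (5 − k)·5 + k·0.
This is ≤ 24, so (5 − k)·5 + 0k ≤ 24, which gives k ≥ 1.
Exactly 1 works: 1 value at 0 and 4 at 5 total 20; raise one of the low values by 4 (still ≤ 4) to hit 24.

1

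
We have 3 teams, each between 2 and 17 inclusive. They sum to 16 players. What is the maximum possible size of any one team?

To make one team as large as possible, make the other 2 as small as possible.
The other 2 contribute at least 2 × 2 = 4, leaving at most 16 − 4 = 12.
Since 12 ≤ 17, this is achievable: one at 12 and 2 at 2.

12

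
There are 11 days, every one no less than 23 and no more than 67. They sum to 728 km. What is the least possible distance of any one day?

To make one day as small as possible, make the other 10 as large as possible.
The other 10 contribute at most 10 × 67 = 670, leaving at least 728 − 670 = 58.
Since 58 ≥ 23, this is achievable: one at 58 and 10 at 67.

58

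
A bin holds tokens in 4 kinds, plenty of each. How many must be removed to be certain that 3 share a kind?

9

In the worst case you draw 2 of each of the 4 kinds: 4 × 2 = 8.
One more forces 3 of some kind, so 8 + 1 = 9.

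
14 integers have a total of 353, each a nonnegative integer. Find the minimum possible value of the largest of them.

26

The 14 values sum to 353, so their maximum is at least ⌈353/14⌉ = 26.
Achievable: 3 of them at 26 and 11 at 25 total 353.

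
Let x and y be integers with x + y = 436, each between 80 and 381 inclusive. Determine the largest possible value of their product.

For a fixed sum, the product xy is largest when x and y are as close as possible.
Taking x = 218 and y = 218 (both in [80, 381]) gives xy = 47524.

47524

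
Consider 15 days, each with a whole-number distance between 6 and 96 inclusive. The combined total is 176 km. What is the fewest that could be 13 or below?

5

Each value above 13 is at least 14, contributing at least 14 − 6 = 8 above the floor 6.
The sum exceeds the floor total 90 by 86, so at most ⌊86/8⌋ = 10 exceed 13, and at least 5 are ≤ 13.
Exactly 5 works: 5 values at 6 and 10 at 14 total 170; raise one of the low values by 6 (still ≤ 13) to hit 176.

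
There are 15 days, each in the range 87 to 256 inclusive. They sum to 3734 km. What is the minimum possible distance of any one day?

150

Minimizing one value means maximizing the remaining 14.
The other 14 contribute at most 14 × 256 = 3584, leaving at least 3734 − 3584 = 150.
Since 150 ≥ 87, this is achievable: one at 150 and 14 at 256.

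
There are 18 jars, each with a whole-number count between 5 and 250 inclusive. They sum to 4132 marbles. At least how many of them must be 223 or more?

Each value short of 223 is at most 222, costing at least 250 − 222 = 28 against the maximum total of 4500.
We can afford to lose at most 4500 − 4132 = 368, so at most ⌊368/28⌋ = 13 fall short, and at least 5 are ≥ 223.
Exactly 5 works: 5 values at 250 and 13 at 222 total 4136; lower one of the high values by 4 (still ≥ 223) to hit 4132.

5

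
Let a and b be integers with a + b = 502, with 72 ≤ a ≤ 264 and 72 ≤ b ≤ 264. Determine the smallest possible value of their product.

Since a + b is fixed, pushing one of them to its bound minimizes the product.
At the endpoint a = 238, b = 502 − 238 = 264, so ab = 238 × 264 = 62832.

62832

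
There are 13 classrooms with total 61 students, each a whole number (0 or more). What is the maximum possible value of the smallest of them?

4

The 13 values sum to 61, so their minimum is at most ⌊61/13⌋ = 4.
Achievable: 4 of them at 4 and 9 at 5 total 61.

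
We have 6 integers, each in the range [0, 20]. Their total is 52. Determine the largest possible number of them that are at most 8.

Suppose k of them are at most 8. Those contribute at most 8 each and the rest at most 20 each.
So the total is at most 8k + 20(6 − k) = 120 − 12k. This must still be ≥ 52, so k ≤ 5.
k = 5 is achieved by 5 values at 8 and 1 at 20, total 60; lower one of the 20's by 8 (still > 8) to reach 52.

5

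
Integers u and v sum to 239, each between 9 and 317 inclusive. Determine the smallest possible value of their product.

2070

uv = u(239 − u) is concave in u, so over [9, 230] it is minimized at an endpoint.
At the endpoint u = 9, v = 239 − 9 = 230, so uv = 9 × 230 = 2070.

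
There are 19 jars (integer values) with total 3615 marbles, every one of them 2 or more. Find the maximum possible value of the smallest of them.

190

If every one of the 19 were at least 191, the total would be at least 19 × 191 = 3629 > 3615.
Equality holds with 14 values of 190 and 5 values of 191.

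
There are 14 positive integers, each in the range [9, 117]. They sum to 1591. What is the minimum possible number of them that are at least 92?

13

If only k of them are at least 92, the other 14 − k are at most 91, so the total is at most k·117 + (14 − k)·91.
This must reach 1591, so k·117 + (14 − k)·91 ≥ 1591, giving k ≥ 13.
Exactly 13 works: 13 values at 117 and 1 at 91 total 1612; lower one of the high values by 21 (still ≥ 92) to hit 1591.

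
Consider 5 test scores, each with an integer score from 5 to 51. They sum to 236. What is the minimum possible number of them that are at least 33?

If only k of them are at least 33, the other 5 − k are at most 32, so the total is at most k·51 + (5 − k)·32.
This must reach 236, so k·51 + (5 − k)·32 ≥ 236, giving k ≥ 4.
Exactly 4 works: 4 values at 51 and 1 at 32 total 236.

4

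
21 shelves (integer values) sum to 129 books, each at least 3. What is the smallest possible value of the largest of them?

7

The average is 129/21 > 6, so not all 21 can be 6 or less; the largest is ≥ 7.
Equality holds with 3 values of 7 and 18 values of 6.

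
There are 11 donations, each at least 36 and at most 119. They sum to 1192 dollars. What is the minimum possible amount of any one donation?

To make one donation as small as possible, make the other 10 as large as possible.
The other 10 can take up 10 × 119 = 1190 ≥ 1192 − 36, so one donation can sit at its floor of 36.
Achievable: one at 36 and the other 10 totalling 1156, which fits since 10 × 36 ≤ 1156 ≤ 10 × 119.

36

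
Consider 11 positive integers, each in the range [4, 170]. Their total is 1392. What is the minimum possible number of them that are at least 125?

1

If only k of them are at least 125, the other 11 − k are at most 124, so the total is at most k·170 + (11 − k)·124.
This must reach 1392, so k·170 + (11 − k)·124 ≥ 1392, giving k ≥ 1.
Exactly 1 works: 1 value at 170 and 10 at 124 total 1410; lower one of the high values by 18 (still ≥ 125) to hit 1392.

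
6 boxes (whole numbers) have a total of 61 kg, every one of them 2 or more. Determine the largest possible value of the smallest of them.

The 6 values sum to 61, so their minimum is at most ⌊61/6⌋ = 10.
Taking 5 copies of 10 and 1 copy of 11 gives exactly 61, so 10 is attained.

10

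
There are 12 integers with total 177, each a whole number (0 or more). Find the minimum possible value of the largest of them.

15

If every one of the 12 were at most 14, the total would be at most 12 × 14 = 168 < 177.
Equality holds with 9 values of 15 and 3 values of 14.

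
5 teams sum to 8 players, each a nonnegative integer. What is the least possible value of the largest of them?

2

Some value must be at least ⌈8/5⌉ = 2, since 5 × 1 = 5 < 8.
Taking 2 copies of 1 and 3 copies of 2 gives exactly 8, so 2 is attained.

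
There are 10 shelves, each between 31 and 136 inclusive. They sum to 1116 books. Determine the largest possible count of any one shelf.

136

To make one shelf as large as possible, make the other 9 as small as possible.
The other 9 contribute at least 9 × 31 = 279, leaving at most 1116 − 279 = 837.
But each shelf is capped at 136, so the maximum is 136.
Achievable: one at 136 and the other 9 totalling 980, which fits since 9 × 31 ≤ 980 ≤ 9 × 136.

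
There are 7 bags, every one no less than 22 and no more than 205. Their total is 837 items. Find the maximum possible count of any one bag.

205

Maximizing one value means minimizing the remaining 6.
The other 6 contribute at least 6 × 22 = 132, leaving at most 837 − 132 = 705.
But each bag is capped at 205, so the maximum is 205.
Achievable: one at 205 and the other 6 totalling 632, which fits since 6 × 22 ≤ 632 ≤ 6 × 205.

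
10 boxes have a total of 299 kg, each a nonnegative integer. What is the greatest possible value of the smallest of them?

If every one of the 10 were at least 30, the total would be at least 10 × 30 = 300 > 299.
Taking 1 copy of 29 and 9 copies of 30 gives exactly 299, so 29 is attained.

29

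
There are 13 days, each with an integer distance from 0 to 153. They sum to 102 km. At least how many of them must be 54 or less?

Let j be the number exceeding 54. Then the total is ≥ 55·j + 0·(13 − j) = 0 + 55j.
So 55j ≤ 102 and j ≤ 1; hence at least 13 − 1 = 12 are ≤ 54.
Exactly 12 works: 12 values at 0 and 1 at 55 total 55; raise one of the low values by 47 (still ≤ 54) to hit 102.

12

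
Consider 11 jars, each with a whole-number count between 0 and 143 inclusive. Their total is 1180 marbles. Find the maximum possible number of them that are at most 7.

2

Suppose k of them are at most 7. Those contribute at most 7 each and the rest at most 143 each.
So the total is at most 7k + 143(11 − k) = 1573 − 136k. This must still be ≥ 1180, so k ≤ 2.
k = 2 is achieved by 2 values at 7 and 9 at 143, total 1301; lower one of the 143's by 121 (still > 7) to reach 1180.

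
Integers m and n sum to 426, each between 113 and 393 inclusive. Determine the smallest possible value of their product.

For a fixed sum, mn is smallest when m and n are as far apart as possible.
At the endpoint m = 113, n = 426 − 113 = 313, so mn = 113 × 313 = 35369.

35369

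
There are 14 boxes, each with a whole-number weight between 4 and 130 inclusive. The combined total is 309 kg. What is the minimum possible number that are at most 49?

9

Each value above 49 is at least 50, contributing at least 50 − 4 = 46 above the floor 4.
The sum exceeds the floor total 56 by 253, so at most ⌊253/46⌋ = 5 exceed 49, and at least 9 are ≤ 49.
Exactly 9 works: 9 values at 4 and 5 at 50 total 286; raise one of the low values by 23 (still ≤ 49) to hit 309.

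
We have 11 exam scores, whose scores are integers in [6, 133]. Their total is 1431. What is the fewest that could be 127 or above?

Each value short of 127 is at most 126, costing at least 133 − 126 = 7 against the maximum total of 1463.
We can afford to lose at most 1463 − 1431 = 32, so at most ⌊32/7⌋ = 4 fall short, and at least 7 are ≥ 127.
Exactly 7 works: 7 values at 133 and 4 at 126 total 1435; lower one of the high values by 4 (still ≥ 127) to hit 1431.

7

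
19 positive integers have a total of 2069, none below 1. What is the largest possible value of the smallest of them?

108

The average is 2069/19 < 109, so some value is ≤ 108.
Equality holds with 2 values of 108 and 17 values of 109.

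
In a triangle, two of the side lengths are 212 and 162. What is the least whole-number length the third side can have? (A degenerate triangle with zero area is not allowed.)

51

The third side must exceed |212 − 162| = 50.
The smallest integer above 50 is 51.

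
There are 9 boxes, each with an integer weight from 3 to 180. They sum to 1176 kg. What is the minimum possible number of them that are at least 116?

Each value short of 116 is at most 115, costing at least 180 − 115 = 65 against the maximum total of 1620.
We can afford to lose at most 1620 − 1176 = 444, so at most ⌊444/65⌋ = 6 fall short, and at least 3 are ≥ 116.
Exactly 3 works: 3 values at 180 and 6 at 115 total 1230; lower one of the high values by 54 (still ≥ 116) to hit 1176.

3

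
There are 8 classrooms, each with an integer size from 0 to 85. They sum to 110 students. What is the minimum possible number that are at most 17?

2

Each value above 17 is at least 18, contributing at least 18 − 0 = 18 above the floor 0.
The sum exceeds the floor total 0 by 110, so at most ⌊110/18⌋ = 6 exceed 17, and at least 2 are ≤ 17.
Exactly 2 works: 2 values at 0 and 6 at 18 total 108; raise one of the low values by 2 (still ≤ 17) to hit 110.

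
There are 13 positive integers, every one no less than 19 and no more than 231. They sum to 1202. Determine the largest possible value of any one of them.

231

Maximizing one value means minimizing the remaining 12.
The other 12 contribute at least 12 × 19 = 228, leaving at most 1202 − 228 = 974.
But each integer is capped at 231, so the maximum is 231.
Achievable: one at 231 and the other 12 totalling 971, which fits since 12 × 19 ≤ 971 ≤ 12 × 231.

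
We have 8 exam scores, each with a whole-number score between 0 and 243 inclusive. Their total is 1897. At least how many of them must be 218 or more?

If only k of them are at least 218, the other 8 − k are at most 217, so the total is at most k·243 + (8 − k)·217.
This must reach 1897, so k·243 + (8 − k)·217 ≥ 1897, giving k ≥ 7.
Exactly 7 works: 7 values at 243 and 1 at 217 total 1918; lower one of the high values by 21 (still ≥ 218) to hit 1897.

7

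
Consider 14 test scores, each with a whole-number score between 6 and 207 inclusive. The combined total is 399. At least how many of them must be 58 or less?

9

Let j be the number exceeding 58. Then the total is ≥ 59·j + 6·(14 − j) = 84 + 53j.
So 53j ≤ 315 and j ≤ 5; hence at least 14 − 5 = 9 are ≤ 58.
Exactly 9 works: 9 values at 6 and 5 at 59 total 349; raise one of the low values by 50 (still ≤ 58) to hit 399.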